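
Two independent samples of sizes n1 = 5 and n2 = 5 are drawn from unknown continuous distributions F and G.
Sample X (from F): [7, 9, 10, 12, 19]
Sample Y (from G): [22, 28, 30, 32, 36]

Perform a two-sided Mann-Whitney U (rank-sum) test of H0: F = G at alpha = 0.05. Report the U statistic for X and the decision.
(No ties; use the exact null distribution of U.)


Step 1: Combine and sort all 10 observations; assign midranks.
sorted (value, group): (7,X), (9,X), (10,X), (12,X), (19,X), (22,Y), (28,Y), (30,Y), (32,Y), (36,Y)
ranks: 7->1, 9->2, 10->3, 12->4, 19->5, 22->6, 28->7, 30->8, 32->9, 36->10
Step 2: Rank sum for X: R1 = 1 + 2 + 3 + 4 + 5 = 15.
Step 3: U_X = R1 - n1(n1+1)/2 = 15 - 5*6/2 = 15 - 15 = 0.
       U_Y = n1*n2 - U_X = 25 - 0 = 25.
Step 4: No ties, so the exact null distribution of U (based on enumerating the C(10,5) = 252 equally likely rank assignments) gives the two-sided p-value.
Step 5: p-value = 0.007937; compare to alpha = 0.05. reject H0.

U_X = 0, p = 0.007937, reject H0 at alpha = 0.05.


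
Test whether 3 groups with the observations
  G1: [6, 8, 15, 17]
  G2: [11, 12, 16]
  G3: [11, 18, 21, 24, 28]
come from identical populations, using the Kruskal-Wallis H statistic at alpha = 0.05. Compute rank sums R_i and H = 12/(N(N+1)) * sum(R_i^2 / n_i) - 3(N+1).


Step 1: Combine all N = 12 observations and assign midranks.
sorted (value, group, rank): (6,G1,1), (8,G1,2), (11,G2,3.5), (11,G3,3.5), (12,G2,5), (15,G1,6), (16,G2,7), (17,G1,8), (18,G3,9), (21,G3,10), (24,G3,11), (28,G3,12)
Step 2: Sum ranks within each group.
R_1 = 17 (n_1 = 4)
R_2 = 15.5 (n_2 = 3)
R_3 = 45.5 (n_3 = 5)
Step 3: H = 12/(N(N+1)) * sum(R_i^2/n_i) - 3(N+1)
     = 12/(12*13) * (17^2/4 + 15.5^2/3 + 45.5^2/5) - 3*13
     = 0.076923 * 566.383 - 39
     = 4.567949.
Step 4: Ties present; correction factor C = 1 - 6/(12^3 - 12) = 0.996503. Corrected H = 4.567949 / 0.996503 = 4.583977.
Step 5: Under H0, H ~ chi^2(2); p-value = 0.101065.
Step 6: alpha = 0.05. fail to reject H0.

H = 4.5840, df = 2, p = 0.101065, fail to reject H0.


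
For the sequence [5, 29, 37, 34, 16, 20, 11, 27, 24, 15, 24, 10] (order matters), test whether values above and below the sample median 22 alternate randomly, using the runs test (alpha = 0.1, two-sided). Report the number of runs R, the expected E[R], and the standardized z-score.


Step 1: Compute median = 22; label A = above, B = below.
Labels in order: BAAABBBAABAB  (n_A = 6, n_B = 6)
Step 2: Count runs R = 7.
Step 3: Under H0 (random ordering), E[R] = 2*n_A*n_B/(n_A+n_B) + 1 = 2*6*6/12 + 1 = 7.0000.
        Var[R] = 2*n_A*n_B*(2*n_A*n_B - n_A - n_B) / ((n_A+n_B)^2 * (n_A+n_B-1)) = 4320/1584 = 2.7273.
        SD[R] = 1.6514.
Step 4: R = E[R], so z = 0 with no continuity correction.
Step 5: Two-sided p-value via normal approximation = 2*(1 - Phi(|z|)) = 1.000000.
Step 6: alpha = 0.1. fail to reject H0.

R = 7, z = 0.0000, p = 1.000000, fail to reject H0.


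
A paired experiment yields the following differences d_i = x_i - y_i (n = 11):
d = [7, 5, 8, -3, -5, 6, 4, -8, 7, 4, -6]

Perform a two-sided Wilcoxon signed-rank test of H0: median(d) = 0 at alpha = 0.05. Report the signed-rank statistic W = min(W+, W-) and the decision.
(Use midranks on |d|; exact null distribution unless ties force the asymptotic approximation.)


Step 1: Drop any zero differences (none here) and take |d_i|.
|d| = [7, 5, 8, 3, 5, 6, 4, 8, 7, 4, 6]
Step 2: Midrank |d_i| (ties get averaged ranks).
ranks: |7|->8.5, |5|->4.5, |8|->10.5, |3|->1, |5|->4.5, |6|->6.5, |4|->2.5, |8|->10.5, |7|->8.5, |4|->2.5, |6|->6.5
Step 3: Attach original signs; sum ranks with positive sign and with negative sign.
W+ = 8.5 + 4.5 + 10.5 + 6.5 + 2.5 + 8.5 + 2.5 = 43.5
W- = 1 + 4.5 + 10.5 + 6.5 = 22.5
(Check: W+ + W- = 66 should equal n(n+1)/2 = 66.)
Step 4: Test statistic W = min(W+, W-) = 22.5.
Step 5: Ties in |d|, so use the tie-corrected normal approximation.
        E[W] = n(n+1)/4 = 11*12/4 = 33.
        Tie groups: |d|=4 (t=2), |d|=5 (t=2), |d|=6 (t=2), |d|=7 (t=2), |d|=8 (t=2); sum(t^3 - t) = 30.
        Var[W] = n(n+1)(2n+1)/24 - sum(t^3-t)/48 = 3036/24 - 30/48 = 125.875.
        z = (W - E[W]) / sqrt(Var[W]) = (22.5 - 33) / 11.2194 = -0.9359.
        Two-sided p = 2*Phi(z) = 0.349336.
Step 6: alpha = 0.05. fail to reject H0.

W+ = 43.5, W- = 22.5, W = min = 22.5, p = 0.349336, fail to reject H0.


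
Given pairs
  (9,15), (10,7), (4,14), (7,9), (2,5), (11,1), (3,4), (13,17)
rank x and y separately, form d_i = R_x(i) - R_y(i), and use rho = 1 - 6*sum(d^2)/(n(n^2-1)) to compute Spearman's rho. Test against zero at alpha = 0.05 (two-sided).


Step 1: Rank x and y separately (midranks; no ties here).
rank(x): 9->5, 10->6, 4->3, 7->4, 2->1, 11->7, 3->2, 13->8
rank(y): 15->7, 7->4, 14->6, 9->5, 5->3, 1->1, 4->2, 17->8
Step 2: d_i = R_x(i) - R_y(i); compute d_i^2.
  (5-7)^2=4, (6-4)^2=4, (3-6)^2=9, (4-5)^2=1, (1-3)^2=4, (7-1)^2=36, (2-2)^2=0, (8-8)^2=0
sum(d^2) = 58.
Step 3: rho = 1 - 6*58 / (8*(8^2 - 1)) = 1 - 348/504 = 0.309524.
Step 4: Under H0, t = rho * sqrt((n-2)/(1-rho^2)) = 0.7973 ~ t(6).
Step 5: Two-sided p-value from the t-distribution with 6 df = 0.455645.
Step 6: alpha = 0.05. fail to reject H0.

rho = 0.3095, p = 0.455645, fail to reject H0 at alpha = 0.05.


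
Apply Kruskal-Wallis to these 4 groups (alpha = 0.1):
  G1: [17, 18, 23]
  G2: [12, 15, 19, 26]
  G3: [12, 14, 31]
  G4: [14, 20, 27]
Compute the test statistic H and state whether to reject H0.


Step 1: Combine all N = 13 observations and assign midranks.
sorted (value, group, rank): (12,G2,1.5), (12,G3,1.5), (14,G3,3.5), (14,G4,3.5), (15,G2,5), (17,G1,6), (18,G1,7), (19,G2,8), (20,G4,9), (23,G1,10), (26,G2,11), (27,G4,12), (31,G3,13)
Step 2: Sum ranks within each group.
R_1 = 23 (n_1 = 3)
R_2 = 25.5 (n_2 = 4)
R_3 = 18 (n_3 = 3)
R_4 = 24.5 (n_4 = 3)
Step 3: H = 12/(N(N+1)) * sum(R_i^2/n_i) - 3(N+1)
     = 12/(13*14) * (23^2/3 + 25.5^2/4 + 18^2/3 + 24.5^2/3) - 3*14
     = 0.065934 * 646.979 - 42
     = 0.657967.
Step 4: Ties present; correction factor C = 1 - 12/(13^3 - 13) = 0.994505. Corrected H = 0.657967 / 0.994505 = 0.661602.
Step 5: Under H0, H ~ chi^2(3); p-value = 0.882196.
Step 6: alpha = 0.1. fail to reject H0.

H = 0.6616, df = 3, p = 0.882196, fail to reject H0.


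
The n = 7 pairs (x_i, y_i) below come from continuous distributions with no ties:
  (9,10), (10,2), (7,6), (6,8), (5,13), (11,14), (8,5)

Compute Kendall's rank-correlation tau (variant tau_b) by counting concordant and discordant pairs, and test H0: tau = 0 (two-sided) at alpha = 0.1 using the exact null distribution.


Step 1: Enumerate the 21 unordered pairs (i,j) with i<j and classify each by sign(x_j-x_i) * sign(y_j-y_i).
  (1,2):dx=+1,dy=-8->D; (1,3):dx=-2,dy=-4->C; (1,4):dx=-3,dy=-2->C; (1,5):dx=-4,dy=+3->D
  (1,6):dx=+2,dy=+4->C; (1,7):dx=-1,dy=-5->C; (2,3):dx=-3,dy=+4->D; (2,4):dx=-4,dy=+6->D
  (2,5):dx=-5,dy=+11->D; (2,6):dx=+1,dy=+12->C; (2,7):dx=-2,dy=+3->D; (3,4):dx=-1,dy=+2->D
  (3,5):dx=-2,dy=+7->D; (3,6):dx=+4,dy=+8->C; (3,7):dx=+1,dy=-1->D; (4,5):dx=-1,dy=+5->D
  (4,6):dx=+5,dy=+6->C; (4,7):dx=+2,dy=-3->D; (5,6):dx=+6,dy=+1->C; (5,7):dx=+3,dy=-8->D
  (6,7):dx=-3,dy=-9->C
Step 2: C = 9, D = 12, total pairs = 21.
Step 3: tau = (C - D)/(n(n-1)/2) = (9 - 12)/21 = -0.142857.
Step 4: Exact two-sided p-value (enumerate n! = 5040 permutations of y under H0): p = 0.772619.
Step 5: alpha = 0.1. fail to reject H0.

tau_b = -0.1429 (C=9, D=12), p = 0.772619, fail to reject H0.


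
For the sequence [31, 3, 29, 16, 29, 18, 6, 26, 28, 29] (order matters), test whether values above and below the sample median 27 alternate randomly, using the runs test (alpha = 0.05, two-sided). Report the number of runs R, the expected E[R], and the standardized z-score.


Step 1: Compute median = 27; label A = above, B = below.
Labels in order: ABABABBBAA  (n_A = 5, n_B = 5)
Step 2: Count runs R = 7.
Step 3: Under H0 (random ordering), E[R] = 2*n_A*n_B/(n_A+n_B) + 1 = 2*5*5/10 + 1 = 6.0000.
        Var[R] = 2*n_A*n_B*(2*n_A*n_B - n_A - n_B) / ((n_A+n_B)^2 * (n_A+n_B-1)) = 2000/900 = 2.2222.
        SD[R] = 1.4907.
Step 4: Continuity-corrected z = (R - 0.5 - E[R]) / SD[R] = (7 - 0.5 - 6.0000) / 1.4907 = 0.3354.
Step 5: Two-sided p-value via normal approximation = 2*(1 - Phi(|z|)) = 0.737316.
Step 6: alpha = 0.05. fail to reject H0.

R = 7, z = 0.3354, p = 0.737316, fail to reject H0.


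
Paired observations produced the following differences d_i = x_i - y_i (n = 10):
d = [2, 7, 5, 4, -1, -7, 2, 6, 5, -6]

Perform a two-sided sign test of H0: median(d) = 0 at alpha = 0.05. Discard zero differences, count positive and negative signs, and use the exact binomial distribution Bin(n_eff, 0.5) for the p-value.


Step 1: Discard zero differences. Original n = 10; n_eff = number of nonzero differences = 10.
Nonzero differences (with sign): +2, +7, +5, +4, -1, -7, +2, +6, +5, -6
Step 2: Count signs: positive = 7, negative = 3.
Step 3: Under H0: P(positive) = 0.5, so the number of positives S ~ Bin(10, 0.5).
Step 4: Two-sided exact p-value = sum of Bin(10,0.5) probabilities at or below the observed probability = 0.343750.
Step 5: alpha = 0.05. fail to reject H0.

n_eff = 10, pos = 7, neg = 3, p = 0.343750, fail to reject H0.


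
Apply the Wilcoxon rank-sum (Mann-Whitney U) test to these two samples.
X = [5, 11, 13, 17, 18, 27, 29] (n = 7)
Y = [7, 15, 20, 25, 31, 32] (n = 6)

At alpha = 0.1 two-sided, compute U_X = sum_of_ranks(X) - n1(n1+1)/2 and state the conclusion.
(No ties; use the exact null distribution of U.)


Step 1: Combine and sort all 13 observations; assign midranks.
sorted (value, group): (5,X), (7,Y), (11,X), (13,X), (15,Y), (17,X), (18,X), (20,Y), (25,Y), (27,X), (29,X), (31,Y), (32,Y)
ranks: 5->1, 7->2, 11->3, 13->4, 15->5, 17->6, 18->7, 20->8, 25->9, 27->10, 29->11, 31->12, 32->13
Step 2: Rank sum for X: R1 = 1 + 3 + 4 + 6 + 7 + 10 + 11 = 42.
Step 3: U_X = R1 - n1(n1+1)/2 = 42 - 7*8/2 = 42 - 28 = 14.
       U_Y = n1*n2 - U_X = 42 - 14 = 28.
Step 4: No ties, so the exact null distribution of U (based on enumerating the C(13,7) = 1716 equally likely rank assignments) gives the two-sided p-value.
Step 5: p-value = 0.365967; compare to alpha = 0.1. fail to reject H0.

U_X = 14, p = 0.365967, fail to reject H0 at alpha = 0.1.


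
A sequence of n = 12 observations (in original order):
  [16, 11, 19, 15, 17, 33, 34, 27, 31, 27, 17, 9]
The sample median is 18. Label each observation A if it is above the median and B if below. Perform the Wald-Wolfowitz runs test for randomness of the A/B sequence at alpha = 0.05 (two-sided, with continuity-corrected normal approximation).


Step 1: Compute median = 18; label A = above, B = below.
Labels in order: BBABBAAAAABB  (n_A = 6, n_B = 6)
Step 2: Count runs R = 5.
Step 3: Under H0 (random ordering), E[R] = 2*n_A*n_B/(n_A+n_B) + 1 = 2*6*6/12 + 1 = 7.0000.
        Var[R] = 2*n_A*n_B*(2*n_A*n_B - n_A - n_B) / ((n_A+n_B)^2 * (n_A+n_B-1)) = 4320/1584 = 2.7273.
        SD[R] = 1.6514.
Step 4: Continuity-corrected z = (R + 0.5 - E[R]) / SD[R] = (5 + 0.5 - 7.0000) / 1.6514 = -0.9083.
Step 5: Two-sided p-value via normal approximation = 2*(1 - Phi(|z|)) = 0.363722.
Step 6: alpha = 0.05. fail to reject H0.

R = 5, z = -0.9083, p = 0.363722, fail to reject H0.


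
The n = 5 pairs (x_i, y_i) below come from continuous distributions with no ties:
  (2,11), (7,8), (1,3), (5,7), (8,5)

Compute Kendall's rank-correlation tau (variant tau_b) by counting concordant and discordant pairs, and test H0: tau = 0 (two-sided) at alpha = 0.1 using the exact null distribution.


Step 1: Enumerate the 10 unordered pairs (i,j) with i<j and classify each by sign(x_j-x_i) * sign(y_j-y_i).
  (1,2):dx=+5,dy=-3->D; (1,3):dx=-1,dy=-8->C; (1,4):dx=+3,dy=-4->D; (1,5):dx=+6,dy=-6->D
  (2,3):dx=-6,dy=-5->C; (2,4):dx=-2,dy=-1->C; (2,5):dx=+1,dy=-3->D; (3,4):dx=+4,dy=+4->C
  (3,5):dx=+7,dy=+2->C; (4,5):dx=+3,dy=-2->D
Step 2: C = 5, D = 5, total pairs = 10.
Step 3: tau = (C - D)/(n(n-1)/2) = (5 - 5)/10 = 0.000000.
Step 4: Exact two-sided p-value (enumerate n! = 120 permutations of y under H0): p = 1.000000.
Step 5: alpha = 0.1. fail to reject H0.

tau_b = 0.0000 (C=5, D=5), p = 1.000000, fail to reject H0.


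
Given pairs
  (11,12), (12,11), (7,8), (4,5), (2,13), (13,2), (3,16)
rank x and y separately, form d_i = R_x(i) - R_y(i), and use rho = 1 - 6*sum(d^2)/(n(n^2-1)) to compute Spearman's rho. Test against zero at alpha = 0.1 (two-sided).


Step 1: Rank x and y separately (midranks; no ties here).
rank(x): 11->5, 12->6, 7->4, 4->3, 2->1, 13->7, 3->2
rank(y): 12->5, 11->4, 8->3, 5->2, 13->6, 2->1, 16->7
Step 2: d_i = R_x(i) - R_y(i); compute d_i^2.
  (5-5)^2=0, (6-4)^2=4, (4-3)^2=1, (3-2)^2=1, (1-6)^2=25, (7-1)^2=36, (2-7)^2=25
sum(d^2) = 92.
Step 3: rho = 1 - 6*92 / (7*(7^2 - 1)) = 1 - 552/336 = -0.642857.
Step 4: Under H0, t = rho * sqrt((n-2)/(1-rho^2)) = -1.8766 ~ t(5).
Step 5: Two-sided p-value from the t-distribution with 5 df = 0.119392.
Step 6: alpha = 0.1. fail to reject H0.

rho = -0.6429, p = 0.119392, fail to reject H0 at alpha = 0.1.


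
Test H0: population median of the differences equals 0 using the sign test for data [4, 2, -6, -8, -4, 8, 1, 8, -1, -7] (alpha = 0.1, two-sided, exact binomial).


Step 1: Discard zero differences. Original n = 10; n_eff = number of nonzero differences = 10.
Nonzero differences (with sign): +4, +2, -6, -8, -4, +8, +1, +8, -1, -7
Step 2: Count signs: positive = 5, negative = 5.
Step 3: Under H0: P(positive) = 0.5, so the number of positives S ~ Bin(10, 0.5).
Step 4: Two-sided exact p-value = sum of Bin(10,0.5) probabilities at or below the observed probability = 1.000000.
Step 5: alpha = 0.1. fail to reject H0.

n_eff = 10, pos = 5, neg = 5, p = 1.000000, fail to reject H0.


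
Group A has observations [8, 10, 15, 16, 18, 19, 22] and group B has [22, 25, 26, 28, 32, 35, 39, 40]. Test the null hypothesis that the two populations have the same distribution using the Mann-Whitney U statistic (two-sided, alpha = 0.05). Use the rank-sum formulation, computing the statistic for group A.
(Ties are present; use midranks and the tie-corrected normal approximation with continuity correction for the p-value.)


Step 1: Combine and sort all 15 observations; assign midranks.
sorted (value, group): (8,X), (10,X), (15,X), (16,X), (18,X), (19,X), (22,X), (22,Y), (25,Y), (26,Y), (28,Y), (32,Y), (35,Y), (39,Y), (40,Y)
ranks: 8->1, 10->2, 15->3, 16->4, 18->5, 19->6, 22->7.5, 22->7.5, 25->9, 26->10, 28->11, 32->12, 35->13, 39->14, 40->15
Step 2: Rank sum for X: R1 = 1 + 2 + 3 + 4 + 5 + 6 + 7.5 = 28.5.
Step 3: U_X = R1 - n1(n1+1)/2 = 28.5 - 7*8/2 = 28.5 - 28 = 0.5.
       U_Y = n1*n2 - U_X = 56 - 0.5 = 55.5.
Step 4: Ties are present, so use the tie-corrected normal approximation (with continuity correction) for the p-value.
Step 5: p-value = 0.001763; compare to alpha = 0.05. reject H0.

U_X = 0.5, p = 0.001763, reject H0 at alpha = 0.05.


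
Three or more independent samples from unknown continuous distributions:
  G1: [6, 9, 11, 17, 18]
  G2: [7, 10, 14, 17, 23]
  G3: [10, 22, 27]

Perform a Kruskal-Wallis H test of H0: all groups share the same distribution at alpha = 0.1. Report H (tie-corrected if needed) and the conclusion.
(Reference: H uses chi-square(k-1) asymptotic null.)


Step 1: Combine all N = 13 observations and assign midranks.
sorted (value, group, rank): (6,G1,1), (7,G2,2), (9,G1,3), (10,G2,4.5), (10,G3,4.5), (11,G1,6), (14,G2,7), (17,G1,8.5), (17,G2,8.5), (18,G1,10), (22,G3,11), (23,G2,12), (27,G3,13)
Step 2: Sum ranks within each group.
R_1 = 28.5 (n_1 = 5)
R_2 = 34 (n_2 = 5)
R_3 = 28.5 (n_3 = 3)
Step 3: H = 12/(N(N+1)) * sum(R_i^2/n_i) - 3(N+1)
     = 12/(13*14) * (28.5^2/5 + 34^2/5 + 28.5^2/3) - 3*14
     = 0.065934 * 664.4 - 42
     = 1.806593.
Step 4: Ties present; correction factor C = 1 - 12/(13^3 - 13) = 0.994505. Corrected H = 1.806593 / 0.994505 = 1.816575.
Step 5: Under H0, H ~ chi^2(2); p-value = 0.403214.
Step 6: alpha = 0.1. fail to reject H0.

H = 1.8166, df = 2, p = 0.403214, fail to reject H0.


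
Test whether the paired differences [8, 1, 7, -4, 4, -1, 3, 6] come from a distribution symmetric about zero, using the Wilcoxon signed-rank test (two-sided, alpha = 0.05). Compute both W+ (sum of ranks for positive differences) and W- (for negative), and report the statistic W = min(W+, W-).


Step 1: Drop any zero differences (none here) and take |d_i|.
|d| = [8, 1, 7, 4, 4, 1, 3, 6]
Step 2: Midrank |d_i| (ties get averaged ranks).
ranks: |8|->8, |1|->1.5, |7|->7, |4|->4.5, |4|->4.5, |1|->1.5, |3|->3, |6|->6
Step 3: Attach original signs; sum ranks with positive sign and with negative sign.
W+ = 8 + 1.5 + 7 + 4.5 + 3 + 6 = 30
W- = 4.5 + 1.5 = 6
(Check: W+ + W- = 36 should equal n(n+1)/2 = 36.)
Step 4: Test statistic W = min(W+, W-) = 6.
Step 5: Ties in |d|, so use the tie-corrected normal approximation.
        E[W] = n(n+1)/4 = 8*9/4 = 18.
        Tie groups: |d|=1 (t=2), |d|=4 (t=2); sum(t^3 - t) = 12.
        Var[W] = n(n+1)(2n+1)/24 - sum(t^3-t)/48 = 1224/24 - 12/48 = 50.75.
        z = (W - E[W]) / sqrt(Var[W]) = (6 - 18) / 7.1239 = -1.6845.
        Two-sided p = 2*Phi(z) = 0.092091.
Step 6: alpha = 0.05. fail to reject H0.

W+ = 30, W- = 6, W = min = 6, p = 0.092091, fail to reject H0.


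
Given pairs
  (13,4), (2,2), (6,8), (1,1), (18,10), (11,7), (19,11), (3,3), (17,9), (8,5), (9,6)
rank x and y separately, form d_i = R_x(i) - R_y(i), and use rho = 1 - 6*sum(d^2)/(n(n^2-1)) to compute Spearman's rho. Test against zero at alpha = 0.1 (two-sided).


Step 1: Rank x and y separately (midranks; no ties here).
rank(x): 13->8, 2->2, 6->4, 1->1, 18->10, 11->7, 19->11, 3->3, 17->9, 8->5, 9->6
rank(y): 4->4, 2->2, 8->8, 1->1, 10->10, 7->7, 11->11, 3->3, 9->9, 5->5, 6->6
Step 2: d_i = R_x(i) - R_y(i); compute d_i^2.
  (8-4)^2=16, (2-2)^2=0, (4-8)^2=16, (1-1)^2=0, (10-10)^2=0, (7-7)^2=0, (11-11)^2=0, (3-3)^2=0, (9-9)^2=0, (5-5)^2=0, (6-6)^2=0
sum(d^2) = 32.
Step 3: rho = 1 - 6*32 / (11*(11^2 - 1)) = 1 - 192/1320 = 0.854545.
Step 4: Under H0, t = rho * sqrt((n-2)/(1-rho^2)) = 4.9360 ~ t(9).
Step 5: Two-sided p-value from the t-distribution with 9 df = 0.000807.
Step 6: alpha = 0.1. reject H0.

rho = 0.8545, p = 0.000807, reject H0 at alpha = 0.1.


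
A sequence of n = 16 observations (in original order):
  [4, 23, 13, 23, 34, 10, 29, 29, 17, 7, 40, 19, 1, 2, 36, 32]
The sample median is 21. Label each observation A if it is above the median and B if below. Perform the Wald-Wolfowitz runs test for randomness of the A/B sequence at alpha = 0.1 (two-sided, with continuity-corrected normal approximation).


Step 1: Compute median = 21; label A = above, B = below.
Labels in order: BABAABAABBABBBAA  (n_A = 8, n_B = 8)
Step 2: Count runs R = 10.
Step 3: Under H0 (random ordering), E[R] = 2*n_A*n_B/(n_A+n_B) + 1 = 2*8*8/16 + 1 = 9.0000.
        Var[R] = 2*n_A*n_B*(2*n_A*n_B - n_A - n_B) / ((n_A+n_B)^2 * (n_A+n_B-1)) = 14336/3840 = 3.7333.
        SD[R] = 1.9322.
Step 4: Continuity-corrected z = (R - 0.5 - E[R]) / SD[R] = (10 - 0.5 - 9.0000) / 1.9322 = 0.2588.
Step 5: Two-sided p-value via normal approximation = 2*(1 - Phi(|z|)) = 0.795809.
Step 6: alpha = 0.1. fail to reject H0.

R = 10, z = 0.2588, p = 0.795809, fail to reject H0.


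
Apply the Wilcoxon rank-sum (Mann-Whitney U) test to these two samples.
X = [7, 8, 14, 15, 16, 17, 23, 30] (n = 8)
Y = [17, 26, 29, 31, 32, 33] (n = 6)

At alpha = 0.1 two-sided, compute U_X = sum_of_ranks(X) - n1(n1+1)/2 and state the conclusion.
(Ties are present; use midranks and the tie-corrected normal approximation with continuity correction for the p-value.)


Step 1: Combine and sort all 14 observations; assign midranks.
sorted (value, group): (7,X), (8,X), (14,X), (15,X), (16,X), (17,X), (17,Y), (23,X), (26,Y), (29,Y), (30,X), (31,Y), (32,Y), (33,Y)
ranks: 7->1, 8->2, 14->3, 15->4, 16->5, 17->6.5, 17->6.5, 23->8, 26->9, 29->10, 30->11, 31->12, 32->13, 33->14
Step 2: Rank sum for X: R1 = 1 + 2 + 3 + 4 + 5 + 6.5 + 8 + 11 = 40.5.
Step 3: U_X = R1 - n1(n1+1)/2 = 40.5 - 8*9/2 = 40.5 - 36 = 4.5.
       U_Y = n1*n2 - U_X = 48 - 4.5 = 43.5.
Step 4: Ties are present, so use the tie-corrected normal approximation (with continuity correction) for the p-value.
Step 5: p-value = 0.014065; compare to alpha = 0.1. reject H0.

U_X = 4.5, p = 0.014065, reject H0 at alpha = 0.1.


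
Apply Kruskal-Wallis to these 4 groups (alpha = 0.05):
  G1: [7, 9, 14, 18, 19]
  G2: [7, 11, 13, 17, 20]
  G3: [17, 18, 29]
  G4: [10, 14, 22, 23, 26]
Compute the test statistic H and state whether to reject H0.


Step 1: Combine all N = 18 observations and assign midranks.
sorted (value, group, rank): (7,G1,1.5), (7,G2,1.5), (9,G1,3), (10,G4,4), (11,G2,5), (13,G2,6), (14,G1,7.5), (14,G4,7.5), (17,G2,9.5), (17,G3,9.5), (18,G1,11.5), (18,G3,11.5), (19,G1,13), (20,G2,14), (22,G4,15), (23,G4,16), (26,G4,17), (29,G3,18)
Step 2: Sum ranks within each group.
R_1 = 36.5 (n_1 = 5)
R_2 = 36 (n_2 = 5)
R_3 = 39 (n_3 = 3)
R_4 = 59.5 (n_4 = 5)
Step 3: H = 12/(N(N+1)) * sum(R_i^2/n_i) - 3(N+1)
     = 12/(18*19) * (36.5^2/5 + 36^2/5 + 39^2/3 + 59.5^2/5) - 3*19
     = 0.035088 * 1740.7 - 57
     = 4.077193.
Step 4: Ties present; correction factor C = 1 - 24/(18^3 - 18) = 0.995872. Corrected H = 4.077193 / 0.995872 = 4.094093.
Step 5: Under H0, H ~ chi^2(3); p-value = 0.251481.
Step 6: alpha = 0.05. fail to reject H0.

H = 4.0941, df = 3, p = 0.251481, fail to reject H0.


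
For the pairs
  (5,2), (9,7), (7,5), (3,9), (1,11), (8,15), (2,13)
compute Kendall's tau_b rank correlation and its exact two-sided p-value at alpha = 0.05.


Step 1: Enumerate the 21 unordered pairs (i,j) with i<j and classify each by sign(x_j-x_i) * sign(y_j-y_i).
  (1,2):dx=+4,dy=+5->C; (1,3):dx=+2,dy=+3->C; (1,4):dx=-2,dy=+7->D; (1,5):dx=-4,dy=+9->D
  (1,6):dx=+3,dy=+13->C; (1,7):dx=-3,dy=+11->D; (2,3):dx=-2,dy=-2->C; (2,4):dx=-6,dy=+2->D
  (2,5):dx=-8,dy=+4->D; (2,6):dx=-1,dy=+8->D; (2,7):dx=-7,dy=+6->D; (3,4):dx=-4,dy=+4->D
  (3,5):dx=-6,dy=+6->D; (3,6):dx=+1,dy=+10->C; (3,7):dx=-5,dy=+8->D; (4,5):dx=-2,dy=+2->D
  (4,6):dx=+5,dy=+6->C; (4,7):dx=-1,dy=+4->D; (5,6):dx=+7,dy=+4->C; (5,7):dx=+1,dy=+2->C
  (6,7):dx=-6,dy=-2->C
Step 2: C = 9, D = 12, total pairs = 21.
Step 3: tau = (C - D)/(n(n-1)/2) = (9 - 12)/21 = -0.142857.
Step 4: Exact two-sided p-value (enumerate n! = 5040 permutations of y under H0): p = 0.772619.
Step 5: alpha = 0.05. fail to reject H0.

tau_b = -0.1429 (C=9, D=12), p = 0.772619, fail to reject H0.


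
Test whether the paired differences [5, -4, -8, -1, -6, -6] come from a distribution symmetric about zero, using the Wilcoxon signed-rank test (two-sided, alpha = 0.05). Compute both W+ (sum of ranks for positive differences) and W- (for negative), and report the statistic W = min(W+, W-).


Step 1: Drop any zero differences (none here) and take |d_i|.
|d| = [5, 4, 8, 1, 6, 6]
Step 2: Midrank |d_i| (ties get averaged ranks).
ranks: |5|->3, |4|->2, |8|->6, |1|->1, |6|->4.5, |6|->4.5
Step 3: Attach original signs; sum ranks with positive sign and with negative sign.
W+ = 3 = 3
W- = 2 + 6 + 1 + 4.5 + 4.5 = 18
(Check: W+ + W- = 21 should equal n(n+1)/2 = 21.)
Step 4: Test statistic W = min(W+, W-) = 3.
Step 5: Ties in |d|, so use the tie-corrected normal approximation.
        E[W] = n(n+1)/4 = 6*7/4 = 10.5.
        Tie groups: |d|=6 (t=2); sum(t^3 - t) = 6.
        Var[W] = n(n+1)(2n+1)/24 - sum(t^3-t)/48 = 546/24 - 6/48 = 22.625.
        z = (W - E[W]) / sqrt(Var[W]) = (3 - 10.5) / 4.7566 = -1.5768.
        Two-sided p = 2*Phi(z) = 0.114850.
Step 6: alpha = 0.05. fail to reject H0.

W+ = 3, W- = 18, W = min = 3, p = 0.114850, fail to reject H0.


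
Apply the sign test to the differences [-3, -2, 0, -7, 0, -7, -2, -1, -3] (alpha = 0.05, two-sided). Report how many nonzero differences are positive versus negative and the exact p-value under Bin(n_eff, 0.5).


Step 1: Discard zero differences. Original n = 9; n_eff = number of nonzero differences = 7.
Nonzero differences (with sign): -3, -2, -7, -7, -2, -1, -3
Step 2: Count signs: positive = 0, negative = 7.
Step 3: Under H0: P(positive) = 0.5, so the number of positives S ~ Bin(7, 0.5).
Step 4: Two-sided exact p-value = sum of Bin(7,0.5) probabilities at or below the observed probability = 0.015625.
Step 5: alpha = 0.05. reject H0.

n_eff = 7, pos = 0, neg = 7, p = 0.015625, reject H0.


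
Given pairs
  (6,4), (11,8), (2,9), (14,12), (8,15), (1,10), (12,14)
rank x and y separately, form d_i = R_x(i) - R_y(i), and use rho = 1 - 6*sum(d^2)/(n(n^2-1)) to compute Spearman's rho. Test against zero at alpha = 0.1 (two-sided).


Step 1: Rank x and y separately (midranks; no ties here).
rank(x): 6->3, 11->5, 2->2, 14->7, 8->4, 1->1, 12->6
rank(y): 4->1, 8->2, 9->3, 12->5, 15->7, 10->4, 14->6
Step 2: d_i = R_x(i) - R_y(i); compute d_i^2.
  (3-1)^2=4, (5-2)^2=9, (2-3)^2=1, (7-5)^2=4, (4-7)^2=9, (1-4)^2=9, (6-6)^2=0
sum(d^2) = 36.
Step 3: rho = 1 - 6*36 / (7*(7^2 - 1)) = 1 - 216/336 = 0.357143.
Step 4: Under H0, t = rho * sqrt((n-2)/(1-rho^2)) = 0.8550 ~ t(5).
Step 5: Two-sided p-value from the t-distribution with 5 df = 0.431611.
Step 6: alpha = 0.1. fail to reject H0.

rho = 0.3571, p = 0.431611, fail to reject H0 at alpha = 0.1.


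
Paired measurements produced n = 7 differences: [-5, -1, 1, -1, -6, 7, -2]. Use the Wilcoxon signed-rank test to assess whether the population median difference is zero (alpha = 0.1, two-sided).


Step 1: Drop any zero differences (none here) and take |d_i|.
|d| = [5, 1, 1, 1, 6, 7, 2]
Step 2: Midrank |d_i| (ties get averaged ranks).
ranks: |5|->5, |1|->2, |1|->2, |1|->2, |6|->6, |7|->7, |2|->4
Step 3: Attach original signs; sum ranks with positive sign and with negative sign.
W+ = 2 + 7 = 9
W- = 5 + 2 + 2 + 6 + 4 = 19
(Check: W+ + W- = 28 should equal n(n+1)/2 = 28.)
Step 4: Test statistic W = min(W+, W-) = 9.
Step 5: Ties in |d|, so use the tie-corrected normal approximation.
        E[W] = n(n+1)/4 = 7*8/4 = 14.
        Tie groups: |d|=1 (t=3); sum(t^3 - t) = 24.
        Var[W] = n(n+1)(2n+1)/24 - sum(t^3-t)/48 = 840/24 - 24/48 = 34.5.
        z = (W - E[W]) / sqrt(Var[W]) = (9 - 14) / 5.8737 = -0.8513.
        Two-sided p = 2*Phi(z) = 0.394627.
Step 6: alpha = 0.1. fail to reject H0.

W+ = 9, W- = 19, W = min = 9, p = 0.394627, fail to reject H0.


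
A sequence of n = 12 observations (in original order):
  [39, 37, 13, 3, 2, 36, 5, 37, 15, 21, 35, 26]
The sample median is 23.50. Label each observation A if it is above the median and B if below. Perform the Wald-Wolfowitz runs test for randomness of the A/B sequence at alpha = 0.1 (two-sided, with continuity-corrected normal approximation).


Step 1: Compute median = 23.50; label A = above, B = below.
Labels in order: AABBBABABBAA  (n_A = 6, n_B = 6)
Step 2: Count runs R = 7.
Step 3: Under H0 (random ordering), E[R] = 2*n_A*n_B/(n_A+n_B) + 1 = 2*6*6/12 + 1 = 7.0000.
        Var[R] = 2*n_A*n_B*(2*n_A*n_B - n_A - n_B) / ((n_A+n_B)^2 * (n_A+n_B-1)) = 4320/1584 = 2.7273.
        SD[R] = 1.6514.
Step 4: R = E[R], so z = 0 with no continuity correction.
Step 5: Two-sided p-value via normal approximation = 2*(1 - Phi(|z|)) = 1.000000.
Step 6: alpha = 0.1. fail to reject H0.

R = 7, z = 0.0000, p = 1.000000, fail to reject H0.


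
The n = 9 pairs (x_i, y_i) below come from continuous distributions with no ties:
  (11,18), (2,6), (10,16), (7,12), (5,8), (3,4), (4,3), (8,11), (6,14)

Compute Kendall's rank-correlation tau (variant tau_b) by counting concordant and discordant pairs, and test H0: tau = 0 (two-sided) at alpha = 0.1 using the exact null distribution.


Step 1: Enumerate the 36 unordered pairs (i,j) with i<j and classify each by sign(x_j-x_i) * sign(y_j-y_i).
  (1,2):dx=-9,dy=-12->C; (1,3):dx=-1,dy=-2->C; (1,4):dx=-4,dy=-6->C; (1,5):dx=-6,dy=-10->C
  (1,6):dx=-8,dy=-14->C; (1,7):dx=-7,dy=-15->C; (1,8):dx=-3,dy=-7->C; (1,9):dx=-5,dy=-4->C
  (2,3):dx=+8,dy=+10->C; (2,4):dx=+5,dy=+6->C; (2,5):dx=+3,dy=+2->C; (2,6):dx=+1,dy=-2->D
  (2,7):dx=+2,dy=-3->D; (2,8):dx=+6,dy=+5->C; (2,9):dx=+4,dy=+8->C; (3,4):dx=-3,dy=-4->C
  (3,5):dx=-5,dy=-8->C; (3,6):dx=-7,dy=-12->C; (3,7):dx=-6,dy=-13->C; (3,8):dx=-2,dy=-5->C
  (3,9):dx=-4,dy=-2->C; (4,5):dx=-2,dy=-4->C; (4,6):dx=-4,dy=-8->C; (4,7):dx=-3,dy=-9->C
  (4,8):dx=+1,dy=-1->D; (4,9):dx=-1,dy=+2->D; (5,6):dx=-2,dy=-4->C; (5,7):dx=-1,dy=-5->C
  (5,8):dx=+3,dy=+3->C; (5,9):dx=+1,dy=+6->C; (6,7):dx=+1,dy=-1->D; (6,8):dx=+5,dy=+7->C
  (6,9):dx=+3,dy=+10->C; (7,8):dx=+4,dy=+8->C; (7,9):dx=+2,dy=+11->C; (8,9):dx=-2,dy=+3->D
Step 2: C = 30, D = 6, total pairs = 36.
Step 3: tau = (C - D)/(n(n-1)/2) = (30 - 6)/36 = 0.666667.
Step 4: Exact two-sided p-value (enumerate n! = 362880 permutations of y under H0): p = 0.012665.
Step 5: alpha = 0.1. reject H0.

tau_b = 0.6667 (C=30, D=6), p = 0.012665, reject H0.


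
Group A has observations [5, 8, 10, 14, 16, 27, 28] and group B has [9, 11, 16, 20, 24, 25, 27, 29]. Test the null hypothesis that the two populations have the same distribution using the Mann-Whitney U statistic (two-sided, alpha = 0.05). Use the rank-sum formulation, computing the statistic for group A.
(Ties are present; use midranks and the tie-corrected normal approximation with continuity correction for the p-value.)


Step 1: Combine and sort all 15 observations; assign midranks.
sorted (value, group): (5,X), (8,X), (9,Y), (10,X), (11,Y), (14,X), (16,X), (16,Y), (20,Y), (24,Y), (25,Y), (27,X), (27,Y), (28,X), (29,Y)
ranks: 5->1, 8->2, 9->3, 10->4, 11->5, 14->6, 16->7.5, 16->7.5, 20->9, 24->10, 25->11, 27->12.5, 27->12.5, 28->14, 29->15
Step 2: Rank sum for X: R1 = 1 + 2 + 4 + 6 + 7.5 + 12.5 + 14 = 47.
Step 3: U_X = R1 - n1(n1+1)/2 = 47 - 7*8/2 = 47 - 28 = 19.
       U_Y = n1*n2 - U_X = 56 - 19 = 37.
Step 4: Ties are present, so use the tie-corrected normal approximation (with continuity correction) for the p-value.
Step 5: p-value = 0.324405; compare to alpha = 0.05. fail to reject H0.

U_X = 19, p = 0.324405, fail to reject H0 at alpha = 0.05.


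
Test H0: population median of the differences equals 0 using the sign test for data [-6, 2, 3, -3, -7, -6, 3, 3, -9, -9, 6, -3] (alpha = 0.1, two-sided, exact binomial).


Step 1: Discard zero differences. Original n = 12; n_eff = number of nonzero differences = 12.
Nonzero differences (with sign): -6, +2, +3, -3, -7, -6, +3, +3, -9, -9, +6, -3
Step 2: Count signs: positive = 5, negative = 7.
Step 3: Under H0: P(positive) = 0.5, so the number of positives S ~ Bin(12, 0.5).
Step 4: Two-sided exact p-value = sum of Bin(12,0.5) probabilities at or below the observed probability = 0.774414.
Step 5: alpha = 0.1. fail to reject H0.

n_eff = 12, pos = 5, neg = 7, p = 0.774414, fail to reject H0.


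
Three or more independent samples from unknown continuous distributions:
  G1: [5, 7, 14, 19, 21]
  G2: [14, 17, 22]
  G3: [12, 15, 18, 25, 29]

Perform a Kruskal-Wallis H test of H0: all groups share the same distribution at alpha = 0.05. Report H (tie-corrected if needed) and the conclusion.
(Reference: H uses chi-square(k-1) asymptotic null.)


Step 1: Combine all N = 13 observations and assign midranks.
sorted (value, group, rank): (5,G1,1), (7,G1,2), (12,G3,3), (14,G1,4.5), (14,G2,4.5), (15,G3,6), (17,G2,7), (18,G3,8), (19,G1,9), (21,G1,10), (22,G2,11), (25,G3,12), (29,G3,13)
Step 2: Sum ranks within each group.
R_1 = 26.5 (n_1 = 5)
R_2 = 22.5 (n_2 = 3)
R_3 = 42 (n_3 = 5)
Step 3: H = 12/(N(N+1)) * sum(R_i^2/n_i) - 3(N+1)
     = 12/(13*14) * (26.5^2/5 + 22.5^2/3 + 42^2/5) - 3*14
     = 0.065934 * 662 - 42
     = 1.648352.
Step 4: Ties present; correction factor C = 1 - 6/(13^3 - 13) = 0.997253. Corrected H = 1.648352 / 0.997253 = 1.652893.
Step 5: Under H0, H ~ chi^2(2); p-value = 0.437602.
Step 6: alpha = 0.05. fail to reject H0.

H = 1.6529, df = 2, p = 0.437602, fail to reject H0.


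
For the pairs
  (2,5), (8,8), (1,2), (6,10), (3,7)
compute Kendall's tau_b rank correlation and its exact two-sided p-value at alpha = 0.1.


Step 1: Enumerate the 10 unordered pairs (i,j) with i<j and classify each by sign(x_j-x_i) * sign(y_j-y_i).
  (1,2):dx=+6,dy=+3->C; (1,3):dx=-1,dy=-3->C; (1,4):dx=+4,dy=+5->C; (1,5):dx=+1,dy=+2->C
  (2,3):dx=-7,dy=-6->C; (2,4):dx=-2,dy=+2->D; (2,5):dx=-5,dy=-1->C; (3,4):dx=+5,dy=+8->C
  (3,5):dx=+2,dy=+5->C; (4,5):dx=-3,dy=-3->C
Step 2: C = 9, D = 1, total pairs = 10.
Step 3: tau = (C - D)/(n(n-1)/2) = (9 - 1)/10 = 0.800000.
Step 4: Exact two-sided p-value (enumerate n! = 120 permutations of y under H0): p = 0.083333.
Step 5: alpha = 0.1. reject H0.

tau_b = 0.8000 (C=9, D=1), p = 0.083333, reject H0.


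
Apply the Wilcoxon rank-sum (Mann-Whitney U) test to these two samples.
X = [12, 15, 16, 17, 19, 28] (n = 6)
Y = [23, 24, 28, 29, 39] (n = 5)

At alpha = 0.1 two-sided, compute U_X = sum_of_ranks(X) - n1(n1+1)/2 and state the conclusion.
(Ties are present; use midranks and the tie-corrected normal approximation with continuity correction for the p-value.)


Step 1: Combine and sort all 11 observations; assign midranks.
sorted (value, group): (12,X), (15,X), (16,X), (17,X), (19,X), (23,Y), (24,Y), (28,X), (28,Y), (29,Y), (39,Y)
ranks: 12->1, 15->2, 16->3, 17->4, 19->5, 23->6, 24->7, 28->8.5, 28->8.5, 29->10, 39->11
Step 2: Rank sum for X: R1 = 1 + 2 + 3 + 4 + 5 + 8.5 = 23.5.
Step 3: U_X = R1 - n1(n1+1)/2 = 23.5 - 6*7/2 = 23.5 - 21 = 2.5.
       U_Y = n1*n2 - U_X = 30 - 2.5 = 27.5.
Step 4: Ties are present, so use the tie-corrected normal approximation (with continuity correction) for the p-value.
Step 5: p-value = 0.028100; compare to alpha = 0.1. reject H0.

U_X = 2.5, p = 0.028100, reject H0 at alpha = 0.1.


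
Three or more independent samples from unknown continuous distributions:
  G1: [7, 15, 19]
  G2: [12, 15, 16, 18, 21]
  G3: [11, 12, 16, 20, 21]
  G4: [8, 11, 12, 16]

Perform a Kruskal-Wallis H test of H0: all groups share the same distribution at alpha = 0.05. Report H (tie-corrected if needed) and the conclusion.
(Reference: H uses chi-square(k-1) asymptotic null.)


Step 1: Combine all N = 17 observations and assign midranks.
sorted (value, group, rank): (7,G1,1), (8,G4,2), (11,G3,3.5), (11,G4,3.5), (12,G2,6), (12,G3,6), (12,G4,6), (15,G1,8.5), (15,G2,8.5), (16,G2,11), (16,G3,11), (16,G4,11), (18,G2,13), (19,G1,14), (20,G3,15), (21,G2,16.5), (21,G3,16.5)
Step 2: Sum ranks within each group.
R_1 = 23.5 (n_1 = 3)
R_2 = 55 (n_2 = 5)
R_3 = 52 (n_3 = 5)
R_4 = 22.5 (n_4 = 4)
Step 3: H = 12/(N(N+1)) * sum(R_i^2/n_i) - 3(N+1)
     = 12/(17*18) * (23.5^2/3 + 55^2/5 + 52^2/5 + 22.5^2/4) - 3*18
     = 0.039216 * 1456.45 - 54
     = 3.115523.
Step 4: Ties present; correction factor C = 1 - 66/(17^3 - 17) = 0.986520. Corrected H = 3.115523 / 0.986520 = 3.158095.
Step 5: Under H0, H ~ chi^2(3); p-value = 0.367886.
Step 6: alpha = 0.05. fail to reject H0.

H = 3.1581, df = 3, p = 0.367886, fail to reject H0.


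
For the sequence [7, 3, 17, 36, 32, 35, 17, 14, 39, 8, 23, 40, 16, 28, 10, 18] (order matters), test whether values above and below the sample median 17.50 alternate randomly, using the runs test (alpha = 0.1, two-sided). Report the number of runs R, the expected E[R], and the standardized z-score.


Step 1: Compute median = 17.50; label A = above, B = below.
Labels in order: BBBAAABBABAABABA  (n_A = 8, n_B = 8)
Step 2: Count runs R = 10.
Step 3: Under H0 (random ordering), E[R] = 2*n_A*n_B/(n_A+n_B) + 1 = 2*8*8/16 + 1 = 9.0000.
        Var[R] = 2*n_A*n_B*(2*n_A*n_B - n_A - n_B) / ((n_A+n_B)^2 * (n_A+n_B-1)) = 14336/3840 = 3.7333.
        SD[R] = 1.9322.
Step 4: Continuity-corrected z = (R - 0.5 - E[R]) / SD[R] = (10 - 0.5 - 9.0000) / 1.9322 = 0.2588.
Step 5: Two-sided p-value via normal approximation = 2*(1 - Phi(|z|)) = 0.795809.
Step 6: alpha = 0.1. fail to reject H0.

R = 10, z = 0.2588, p = 0.795809, fail to reject H0.


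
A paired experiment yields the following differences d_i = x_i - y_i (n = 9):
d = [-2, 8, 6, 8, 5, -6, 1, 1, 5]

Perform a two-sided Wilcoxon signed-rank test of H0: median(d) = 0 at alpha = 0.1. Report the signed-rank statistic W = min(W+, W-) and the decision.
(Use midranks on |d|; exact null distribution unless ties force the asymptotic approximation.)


Step 1: Drop any zero differences (none here) and take |d_i|.
|d| = [2, 8, 6, 8, 5, 6, 1, 1, 5]
Step 2: Midrank |d_i| (ties get averaged ranks).
ranks: |2|->3, |8|->8.5, |6|->6.5, |8|->8.5, |5|->4.5, |6|->6.5, |1|->1.5, |1|->1.5, |5|->4.5
Step 3: Attach original signs; sum ranks with positive sign and with negative sign.
W+ = 8.5 + 6.5 + 8.5 + 4.5 + 1.5 + 1.5 + 4.5 = 35.5
W- = 3 + 6.5 = 9.5
(Check: W+ + W- = 45 should equal n(n+1)/2 = 45.)
Step 4: Test statistic W = min(W+, W-) = 9.5.
Step 5: Ties in |d|, so use the tie-corrected normal approximation.
        E[W] = n(n+1)/4 = 9*10/4 = 22.5.
        Tie groups: |d|=1 (t=2), |d|=5 (t=2), |d|=6 (t=2), |d|=8 (t=2); sum(t^3 - t) = 24.
        Var[W] = n(n+1)(2n+1)/24 - sum(t^3-t)/48 = 1710/24 - 24/48 = 70.75.
        z = (W - E[W]) / sqrt(Var[W]) = (9.5 - 22.5) / 8.4113 = -1.5455.
        Two-sided p = 2*Phi(z) = 0.122216.
Step 6: alpha = 0.1. fail to reject H0.

W+ = 35.5, W- = 9.5, W = min = 9.5, p = 0.122216, fail to reject H0.


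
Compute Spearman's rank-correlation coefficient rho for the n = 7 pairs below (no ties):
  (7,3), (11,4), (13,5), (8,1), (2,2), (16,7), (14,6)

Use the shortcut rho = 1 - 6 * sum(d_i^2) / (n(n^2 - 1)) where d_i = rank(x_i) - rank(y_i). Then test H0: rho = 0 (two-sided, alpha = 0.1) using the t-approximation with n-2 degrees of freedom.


Step 1: Rank x and y separately (midranks; no ties here).
rank(x): 7->2, 11->4, 13->5, 8->3, 2->1, 16->7, 14->6
rank(y): 3->3, 4->4, 5->5, 1->1, 2->2, 7->7, 6->6
Step 2: d_i = R_x(i) - R_y(i); compute d_i^2.
  (2-3)^2=1, (4-4)^2=0, (5-5)^2=0, (3-1)^2=4, (1-2)^2=1, (7-7)^2=0, (6-6)^2=0
sum(d^2) = 6.
Step 3: rho = 1 - 6*6 / (7*(7^2 - 1)) = 1 - 36/336 = 0.892857.
Step 4: Under H0, t = rho * sqrt((n-2)/(1-rho^2)) = 4.4333 ~ t(5).
Step 5: Two-sided p-value from the t-distribution with 5 df = 0.006807.
Step 6: alpha = 0.1. reject H0.

rho = 0.8929, p = 0.006807, reject H0 at alpha = 0.1.


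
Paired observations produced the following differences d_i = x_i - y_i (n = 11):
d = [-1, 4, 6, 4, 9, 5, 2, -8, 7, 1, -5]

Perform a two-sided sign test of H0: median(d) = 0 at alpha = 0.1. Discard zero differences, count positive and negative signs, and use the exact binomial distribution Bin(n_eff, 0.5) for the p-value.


Step 1: Discard zero differences. Original n = 11; n_eff = number of nonzero differences = 11.
Nonzero differences (with sign): -1, +4, +6, +4, +9, +5, +2, -8, +7, +1, -5
Step 2: Count signs: positive = 8, negative = 3.
Step 3: Under H0: P(positive) = 0.5, so the number of positives S ~ Bin(11, 0.5).
Step 4: Two-sided exact p-value = sum of Bin(11,0.5) probabilities at or below the observed probability = 0.226562.
Step 5: alpha = 0.1. fail to reject H0.

n_eff = 11, pos = 8, neg = 3, p = 0.226562, fail to reject H0.


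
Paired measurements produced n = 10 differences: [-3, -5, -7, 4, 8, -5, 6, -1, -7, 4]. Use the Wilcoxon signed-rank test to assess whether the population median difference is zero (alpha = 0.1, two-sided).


Step 1: Drop any zero differences (none here) and take |d_i|.
|d| = [3, 5, 7, 4, 8, 5, 6, 1, 7, 4]
Step 2: Midrank |d_i| (ties get averaged ranks).
ranks: |3|->2, |5|->5.5, |7|->8.5, |4|->3.5, |8|->10, |5|->5.5, |6|->7, |1|->1, |7|->8.5, |4|->3.5
Step 3: Attach original signs; sum ranks with positive sign and with negative sign.
W+ = 3.5 + 10 + 7 + 3.5 = 24
W- = 2 + 5.5 + 8.5 + 5.5 + 1 + 8.5 = 31
(Check: W+ + W- = 55 should equal n(n+1)/2 = 55.)
Step 4: Test statistic W = min(W+, W-) = 24.
Step 5: Ties in |d|, so use the tie-corrected normal approximation.
        E[W] = n(n+1)/4 = 10*11/4 = 27.5.
        Tie groups: |d|=4 (t=2), |d|=5 (t=2), |d|=7 (t=2); sum(t^3 - t) = 18.
        Var[W] = n(n+1)(2n+1)/24 - sum(t^3-t)/48 = 2310/24 - 18/48 = 95.875.
        z = (W - E[W]) / sqrt(Var[W]) = (24 - 27.5) / 9.7916 = -0.3575.
        Two-sided p = 2*Phi(z) = 0.720755.
Step 6: alpha = 0.1. fail to reject H0.

W+ = 24, W- = 31, W = min = 24, p = 0.720755, fail to reject H0.


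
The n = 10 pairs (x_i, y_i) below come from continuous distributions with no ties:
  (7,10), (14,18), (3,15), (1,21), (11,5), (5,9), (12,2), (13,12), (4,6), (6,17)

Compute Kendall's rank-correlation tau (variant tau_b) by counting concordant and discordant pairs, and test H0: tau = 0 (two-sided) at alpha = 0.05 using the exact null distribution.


Step 1: Enumerate the 45 unordered pairs (i,j) with i<j and classify each by sign(x_j-x_i) * sign(y_j-y_i).
  (1,2):dx=+7,dy=+8->C; (1,3):dx=-4,dy=+5->D; (1,4):dx=-6,dy=+11->D; (1,5):dx=+4,dy=-5->D
  (1,6):dx=-2,dy=-1->C; (1,7):dx=+5,dy=-8->D; (1,8):dx=+6,dy=+2->C; (1,9):dx=-3,dy=-4->C
  (1,10):dx=-1,dy=+7->D; (2,3):dx=-11,dy=-3->C; (2,4):dx=-13,dy=+3->D; (2,5):dx=-3,dy=-13->C
  (2,6):dx=-9,dy=-9->C; (2,7):dx=-2,dy=-16->C; (2,8):dx=-1,dy=-6->C; (2,9):dx=-10,dy=-12->C
  (2,10):dx=-8,dy=-1->C; (3,4):dx=-2,dy=+6->D; (3,5):dx=+8,dy=-10->D; (3,6):dx=+2,dy=-6->D
  (3,7):dx=+9,dy=-13->D; (3,8):dx=+10,dy=-3->D; (3,9):dx=+1,dy=-9->D; (3,10):dx=+3,dy=+2->C
  (4,5):dx=+10,dy=-16->D; (4,6):dx=+4,dy=-12->D; (4,7):dx=+11,dy=-19->D; (4,8):dx=+12,dy=-9->D
  (4,9):dx=+3,dy=-15->D; (4,10):dx=+5,dy=-4->D; (5,6):dx=-6,dy=+4->D; (5,7):dx=+1,dy=-3->D
  (5,8):dx=+2,dy=+7->C; (5,9):dx=-7,dy=+1->D; (5,10):dx=-5,dy=+12->D; (6,7):dx=+7,dy=-7->D
  (6,8):dx=+8,dy=+3->C; (6,9):dx=-1,dy=-3->C; (6,10):dx=+1,dy=+8->C; (7,8):dx=+1,dy=+10->C
  (7,9):dx=-8,dy=+4->D; (7,10):dx=-6,dy=+15->D; (8,9):dx=-9,dy=-6->C; (8,10):dx=-7,dy=+5->D
  (9,10):dx=+2,dy=+11->C
Step 2: C = 19, D = 26, total pairs = 45.
Step 3: tau = (C - D)/(n(n-1)/2) = (19 - 26)/45 = -0.155556.
Step 4: Exact two-sided p-value (enumerate n! = 3628800 permutations of y under H0): p = 0.600654.
Step 5: alpha = 0.05. fail to reject H0.

tau_b = -0.1556 (C=19, D=26), p = 0.600654, fail to reject H0.
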